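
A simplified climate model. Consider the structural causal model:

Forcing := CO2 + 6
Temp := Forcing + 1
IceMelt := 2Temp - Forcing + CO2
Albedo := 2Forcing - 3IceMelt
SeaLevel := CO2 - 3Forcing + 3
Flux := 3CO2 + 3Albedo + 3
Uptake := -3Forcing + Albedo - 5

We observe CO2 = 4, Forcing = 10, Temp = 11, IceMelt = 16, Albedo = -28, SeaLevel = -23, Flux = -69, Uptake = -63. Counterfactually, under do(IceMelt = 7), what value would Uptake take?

-36

do(IceMelt=7) replaces the equation IceMelt := 2Temp - Forcing + CO2 with the constant IceMelt = 7.
Forcing = CO2 + 6  [with CO2=4]  = 10
Albedo = 2Forcing - 3IceMelt  [with Forcing=10, IceMelt=7]  = -1
Uptake = -3Forcing + Albedo - 5  [with Forcing=10, Albedo=-1]  = -36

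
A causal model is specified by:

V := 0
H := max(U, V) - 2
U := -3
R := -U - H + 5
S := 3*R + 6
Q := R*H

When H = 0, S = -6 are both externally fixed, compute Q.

0

Setting H = 0, S = -6 by intervention discards those variables' equations.
R = -U - H + 5  [with U=-3, H=0]  = 8
Q = R*H  [with R=8, H=0]  = 0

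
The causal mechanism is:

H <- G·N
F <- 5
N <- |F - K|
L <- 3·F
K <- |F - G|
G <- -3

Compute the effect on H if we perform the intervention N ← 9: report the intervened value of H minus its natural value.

Intervening sets N = 9 and removes its equation (N <- |F - K|).
H = G·N  [with G=-3, N=9]  = -27
Without intervention: K = |F - G|  [with F=5, G=-3]  = 8; N = |F - K|  [with F=5, K=8]  = 3; H = G·N  [with G=-3, N=3]  = -9.
Change = -27 − (-9) = -18.

-18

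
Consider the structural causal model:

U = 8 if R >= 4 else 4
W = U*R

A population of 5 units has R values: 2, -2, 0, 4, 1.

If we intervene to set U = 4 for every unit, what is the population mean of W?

4

Under do(U=4), U's equation is replaced by U=4 for every unit. Per-unit W: 8, -8, 0, 16, 4. Mean = 4.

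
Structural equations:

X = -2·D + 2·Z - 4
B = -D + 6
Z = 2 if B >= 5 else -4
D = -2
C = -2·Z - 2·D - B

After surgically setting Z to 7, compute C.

-18

The intervention breaks the incoming arrows to Z: Z = 2 if B >= 5 else -4 no longer applies, and Z = 7.
B = -D + 6  [with D=-2]  = 8
C = -2·Z - 2·D - B  [with Z=7, D=-2, B=8]  = -18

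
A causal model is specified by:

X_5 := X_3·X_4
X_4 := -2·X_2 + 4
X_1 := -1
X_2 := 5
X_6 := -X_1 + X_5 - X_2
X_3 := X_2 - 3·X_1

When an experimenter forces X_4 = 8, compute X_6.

Under do(X_4=8), the mechanism X_4 := -2·X_2 + 4 is discarded; X_4 is fixed at 8.
X_3 = X_2 - 3·X_1  [with X_2=5, X_1=-1]  = 8
X_5 = X_3·X_4  [with X_3=8, X_4=8]  = 64
X_6 = -X_1 + X_5 - X_2  [with X_1=-1, X_5=64, X_2=5]  = 60

60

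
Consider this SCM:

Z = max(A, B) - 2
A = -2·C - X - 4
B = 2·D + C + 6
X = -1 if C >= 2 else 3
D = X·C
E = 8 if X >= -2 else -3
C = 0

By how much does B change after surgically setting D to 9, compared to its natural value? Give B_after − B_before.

18

Under do(D=9), the mechanism D = X·C is discarded; D is fixed at 9.
B = 2·D + C + 6  [with D=9, C=0]  = 24
Without intervention: X = -1 if C >= 2 else 3  [with C=0]  = 3; D = X·C  [with X=3, C=0]  = 0; B = 2·D + C + 6  [with D=0, C=0]  = 6.
Change = 24 − 6 = 18.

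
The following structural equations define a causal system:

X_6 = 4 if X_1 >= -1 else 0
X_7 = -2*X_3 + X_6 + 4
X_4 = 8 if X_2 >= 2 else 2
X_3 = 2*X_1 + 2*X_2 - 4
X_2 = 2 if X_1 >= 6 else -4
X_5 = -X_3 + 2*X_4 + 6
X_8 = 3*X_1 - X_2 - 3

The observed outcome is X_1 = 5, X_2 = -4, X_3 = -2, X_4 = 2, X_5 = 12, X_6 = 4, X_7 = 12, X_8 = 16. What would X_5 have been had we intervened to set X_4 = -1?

6

Intervening sets X_4 = -1 and removes its equation (X_4 = 8 if X_2 >= 2 else 2).
X_2 = 2 if X_1 >= 6 else -4  [with X_1=5]  = -4
X_3 = 2*X_1 + 2*X_2 - 4  [with X_1=5, X_2=-4]  = -2
X_5 = -X_3 + 2*X_4 + 6  [with X_3=-2, X_4=-1]  = 6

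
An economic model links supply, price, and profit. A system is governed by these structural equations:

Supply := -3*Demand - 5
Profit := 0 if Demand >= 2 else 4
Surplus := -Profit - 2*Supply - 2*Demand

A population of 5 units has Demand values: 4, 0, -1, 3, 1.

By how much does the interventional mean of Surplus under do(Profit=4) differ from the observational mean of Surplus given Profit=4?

5.6

Under do(Profit=4), Profit's equation is replaced by Profit=4 for every unit. Per-unit Surplus: 22, 6, 2, 18, 10. Mean = 11.6.
Observing Profit=4 restricts to units where Profit's equation naturally yields 4: Demand ∈ {0, -1, 1}. In that subpopulation Surplus = 6, 2, 10, mean 6.
Difference = 11.6 − 6 = 5.6.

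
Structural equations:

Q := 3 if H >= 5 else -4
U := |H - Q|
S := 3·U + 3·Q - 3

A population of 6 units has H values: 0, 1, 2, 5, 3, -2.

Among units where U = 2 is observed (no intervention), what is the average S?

1.5

Observing U=2 restricts to units where U's equation naturally yields 2: H ∈ {5, -2}. In that subpopulation S = 12, -9, mean 1.5.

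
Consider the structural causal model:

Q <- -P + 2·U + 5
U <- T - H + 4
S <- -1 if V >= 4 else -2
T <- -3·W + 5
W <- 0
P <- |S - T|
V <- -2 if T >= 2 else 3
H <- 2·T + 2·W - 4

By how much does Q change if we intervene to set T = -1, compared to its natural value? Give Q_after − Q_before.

18

do(T=-1) replaces the equation T <- -3·W + 5 with the constant T = -1.
H = 2·T + 2·W - 4  [with T=-1, W=0]  = -6
V = -2 if T >= 2 else 3  [with T=-1]  = 3
U = T - H + 4  [with T=-1, H=-6]  = 9
S = -1 if V >= 4 else -2  [with V=3]  = -2
P = |S - T|  [with S=-2, T=-1]  = 1
Q = -P + 2·U + 5  [with P=1, U=9]  = 22
Without intervention: T = -3·W + 5  [with W=0]  = 5; H = 2·T + 2·W - 4  [with T=5, W=0]  = 6; V = -2 if T >= 2 else 3  [with T=5]  = -2; U = T - H + 4  [with T=5, H=6]  = 3; S = -1 if V >= 4 else -2  [with V=-2]  = -2; P = |S - T|  [with S=-2, T=5]  = 7; Q = -P + 2·U + 5  [with P=7, U=3]  = 4.
Change = 22 − 4 = 18.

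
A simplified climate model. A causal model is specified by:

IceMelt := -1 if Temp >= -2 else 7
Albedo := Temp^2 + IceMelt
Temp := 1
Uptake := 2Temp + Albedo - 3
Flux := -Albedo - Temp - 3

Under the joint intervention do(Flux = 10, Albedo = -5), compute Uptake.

-6

The joint intervention fixes Flux = 10, Albedo = -5, removing each variable's own equation.
Uptake = 2Temp + Albedo - 3  [with Temp=1, Albedo=-5]  = -6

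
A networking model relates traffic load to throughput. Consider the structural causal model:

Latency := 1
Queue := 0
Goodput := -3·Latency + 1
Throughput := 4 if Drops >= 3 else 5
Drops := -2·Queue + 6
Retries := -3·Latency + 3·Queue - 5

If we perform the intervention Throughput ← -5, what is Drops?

do(Throughput=-5) replaces the equation Throughput := 4 if Drops >= 3 else 5 with the constant Throughput = -5.
Drops is not downstream of the intervention, so its value is determined by the original equations.
Drops = -2·Queue + 6  [with Queue=0]  = 6

6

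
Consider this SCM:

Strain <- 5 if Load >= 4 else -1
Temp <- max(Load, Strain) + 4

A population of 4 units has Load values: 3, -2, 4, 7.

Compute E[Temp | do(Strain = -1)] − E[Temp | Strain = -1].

2.25

The intervention sets Strain=-1 in all 4 units regardless of Load. Recomputing Temp per unit gives 7, 3, 8, 11; average 7.25.
Conditioning on Strain=-1 selects the 2 unit(s) with Load ∈ {3, -2}. Their Temp values: 7, 3. Mean = 5.
Difference = 7.25 − 5 = 2.25.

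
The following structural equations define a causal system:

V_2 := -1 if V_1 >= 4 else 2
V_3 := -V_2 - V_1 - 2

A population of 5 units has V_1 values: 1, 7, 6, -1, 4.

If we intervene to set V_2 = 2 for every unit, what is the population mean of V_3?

-7.4

The intervention sets V_2=2 in all 5 units regardless of V_1. Recomputing V_3 per unit gives -5, -11, -10, -3, -8; average -7.4.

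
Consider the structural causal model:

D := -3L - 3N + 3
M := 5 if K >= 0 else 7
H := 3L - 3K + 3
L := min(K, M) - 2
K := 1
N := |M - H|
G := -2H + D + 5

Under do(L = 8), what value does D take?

-78

The intervention breaks the incoming arrows to L: L := min(K, M) - 2 no longer applies, and L = 8.
M = 5 if K >= 0 else 7  [with K=1]  = 5
H = 3L - 3K + 3  [with L=8, K=1]  = 24
N = |M - H|  [with M=5, H=24]  = 19
D = -3L - 3N + 3  [with L=8, N=19]  = -78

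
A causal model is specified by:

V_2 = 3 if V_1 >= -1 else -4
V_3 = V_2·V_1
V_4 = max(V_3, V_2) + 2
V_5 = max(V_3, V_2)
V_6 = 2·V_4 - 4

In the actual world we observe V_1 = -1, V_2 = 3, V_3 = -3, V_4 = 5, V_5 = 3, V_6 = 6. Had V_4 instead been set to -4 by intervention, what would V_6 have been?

-12

Under do(V_4=-4), the mechanism V_4 = max(V_3, V_2) + 2 is discarded; V_4 is fixed at -4.
V_6 = 2·V_4 - 4  [with V_4=-4]  = -12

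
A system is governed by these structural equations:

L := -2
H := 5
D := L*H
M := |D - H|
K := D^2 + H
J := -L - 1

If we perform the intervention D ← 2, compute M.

The intervention breaks the incoming arrows to D: D := L*H no longer applies, and D = 2.
M = |D - H|  [with D=2, H=5]  = 3

3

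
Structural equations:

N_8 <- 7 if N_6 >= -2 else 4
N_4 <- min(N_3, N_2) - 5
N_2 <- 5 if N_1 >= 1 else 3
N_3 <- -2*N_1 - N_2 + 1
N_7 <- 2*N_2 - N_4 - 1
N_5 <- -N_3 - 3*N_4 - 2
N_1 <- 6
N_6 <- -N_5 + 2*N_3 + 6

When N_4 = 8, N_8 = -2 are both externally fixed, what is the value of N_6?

-16

The joint intervention fixes N_4 = 8, N_8 = -2, removing each variable's own equation.
N_2 = 5 if N_1 >= 1 else 3  [with N_1=6]  = 5
N_3 = -2*N_1 - N_2 + 1  [with N_1=6, N_2=5]  = -16
N_5 = -N_3 - 3*N_4 - 2  [with N_3=-16, N_4=8]  = -10
N_6 = -N_5 + 2*N_3 + 6  [with N_5=-10, N_3=-16]  = -16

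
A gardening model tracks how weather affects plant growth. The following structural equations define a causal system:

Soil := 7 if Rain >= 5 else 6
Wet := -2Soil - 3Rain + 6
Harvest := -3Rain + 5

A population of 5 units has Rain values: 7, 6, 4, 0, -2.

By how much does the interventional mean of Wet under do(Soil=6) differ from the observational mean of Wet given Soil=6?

Every unit gets Soil=6 under the intervention. Wet values become -27, -24, -18, -6, 0; E[Wet|do(Soil=6)] = -15.
Observing Soil=6 restricts to units where Soil's equation naturally yields 6: Rain ∈ {4, 0, -2}. In that subpopulation Wet = -18, -6, 0, mean -8.
Difference = -15 − (-8) = -7.

-7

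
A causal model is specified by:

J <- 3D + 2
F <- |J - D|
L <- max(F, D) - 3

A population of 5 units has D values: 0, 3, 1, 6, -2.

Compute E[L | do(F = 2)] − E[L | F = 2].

1

Every unit gets F=2 under the intervention. L values become -1, 0, -1, 3, -1; E[L|do(F=2)] = 0.
Observing F=2 restricts to units where F's equation naturally yields 2: D ∈ {0, -2}. In that subpopulation L = -1, -1, mean -1.
Difference = 0 − (-1) = 1.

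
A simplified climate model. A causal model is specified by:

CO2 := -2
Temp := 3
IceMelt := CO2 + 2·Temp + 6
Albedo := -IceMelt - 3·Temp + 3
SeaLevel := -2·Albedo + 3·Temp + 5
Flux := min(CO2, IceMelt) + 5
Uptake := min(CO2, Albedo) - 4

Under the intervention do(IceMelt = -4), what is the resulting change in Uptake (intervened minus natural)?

14

The intervention breaks the incoming arrows to IceMelt: IceMelt := CO2 + 2·Temp + 6 no longer applies, and IceMelt = -4.
Albedo = -IceMelt - 3·Temp + 3  [with IceMelt=-4, Temp=3]  = -2
Uptake = min(CO2, Albedo) - 4  [with CO2=-2, Albedo=-2]  = -6
Without intervention: IceMelt = CO2 + 2·Temp + 6  [with CO2=-2, Temp=3]  = 10; Albedo = -IceMelt - 3·Temp + 3  [with IceMelt=10, Temp=3]  = -16; Uptake = min(CO2, Albedo) - 4  [with CO2=-2, Albedo=-16]  = -20.
Change = -6 − (-20) = 14.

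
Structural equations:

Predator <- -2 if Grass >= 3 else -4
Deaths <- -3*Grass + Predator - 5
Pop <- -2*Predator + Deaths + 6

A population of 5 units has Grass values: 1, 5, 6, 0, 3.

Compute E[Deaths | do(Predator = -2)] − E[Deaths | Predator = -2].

Every unit gets Predator=-2 under the intervention. Deaths values become -10, -22, -25, -7, -16; E[Deaths|do(Predator=-2)] = -16.
E[Deaths|Predator=-2] averages over only the 3 units with Predator=-2 (Grass = 5, 6, 3): Deaths = -22, -25, -16, mean -21.
Difference = -16 − (-21) = 5.

5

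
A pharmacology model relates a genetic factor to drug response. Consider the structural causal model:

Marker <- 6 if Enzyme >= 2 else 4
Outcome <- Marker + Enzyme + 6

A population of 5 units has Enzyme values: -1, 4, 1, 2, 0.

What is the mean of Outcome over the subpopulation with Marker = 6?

15

Conditioning on Marker=6 selects the 2 unit(s) with Enzyme ∈ {4, 2}. Their Outcome values: 16, 14. Mean = 15.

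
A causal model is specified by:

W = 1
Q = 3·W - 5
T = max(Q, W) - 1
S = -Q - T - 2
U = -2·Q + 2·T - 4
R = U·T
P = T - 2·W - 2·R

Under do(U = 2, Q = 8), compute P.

Setting U = 2, Q = 8 by intervention discards those variables' equations.
T = max(Q, W) - 1  [with Q=8, W=1]  = 7
R = U·T  [with U=2, T=7]  = 14
P = T - 2·W - 2·R  [with T=7, W=1, R=14]  = -23

-23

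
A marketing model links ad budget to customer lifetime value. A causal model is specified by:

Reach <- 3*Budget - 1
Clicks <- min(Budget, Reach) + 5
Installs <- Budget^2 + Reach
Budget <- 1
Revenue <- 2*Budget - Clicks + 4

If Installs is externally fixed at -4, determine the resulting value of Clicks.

6

Under do(Installs=-4), the mechanism Installs <- Budget^2 + Reach is discarded; Installs is fixed at -4.
Since Clicks is not a descendant of the intervened variable, it is unaffected.
Reach = 3*Budget - 1  [with Budget=1]  = 2
Clicks = min(Budget, Reach) + 5  [with Budget=1, Reach=2]  = 6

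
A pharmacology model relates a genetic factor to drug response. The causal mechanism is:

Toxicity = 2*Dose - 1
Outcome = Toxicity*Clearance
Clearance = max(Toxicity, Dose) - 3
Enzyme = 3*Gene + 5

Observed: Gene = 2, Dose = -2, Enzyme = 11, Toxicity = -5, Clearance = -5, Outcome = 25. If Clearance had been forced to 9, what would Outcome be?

The intervention breaks the incoming arrows to Clearance: Clearance = max(Toxicity, Dose) - 3 no longer applies, and Clearance = 9.
Toxicity = 2*Dose - 1  [with Dose=-2]  = -5
Outcome = Toxicity*Clearance  [with Toxicity=-5, Clearance=9]  = -45

-45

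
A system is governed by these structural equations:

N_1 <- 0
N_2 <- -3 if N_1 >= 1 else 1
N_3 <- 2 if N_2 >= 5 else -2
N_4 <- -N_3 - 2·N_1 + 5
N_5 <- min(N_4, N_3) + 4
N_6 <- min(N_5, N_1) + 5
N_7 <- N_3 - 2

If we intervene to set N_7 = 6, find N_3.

-2

Intervening sets N_7 = 6 and removes its equation (N_7 <- N_3 - 2).
N_3 is not downstream of the intervention, so its value is determined by the original equations.
N_2 = -3 if N_1 >= 1 else 1  [with N_1=0]  = 1
N_3 = 2 if N_2 >= 5 else -2  [with N_2=1]  = -2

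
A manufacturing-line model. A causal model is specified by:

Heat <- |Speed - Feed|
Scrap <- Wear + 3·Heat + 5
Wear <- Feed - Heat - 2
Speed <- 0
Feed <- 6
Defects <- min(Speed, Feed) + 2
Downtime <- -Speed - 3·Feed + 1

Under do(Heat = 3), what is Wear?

The intervention breaks the incoming arrows to Heat: Heat <- |Speed - Feed| no longer applies, and Heat = 3.
Wear = Feed - Heat - 2  [with Feed=6, Heat=3]  = 1

1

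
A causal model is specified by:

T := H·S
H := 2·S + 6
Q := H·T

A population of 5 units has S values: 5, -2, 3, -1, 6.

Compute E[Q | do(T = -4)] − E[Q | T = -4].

Under do(T=-4), T's equation is replaced by T=-4 for every unit. Per-unit Q: -64, -8, -48, -16, -72. Mean = -41.6.
Observing T=-4 restricts to units where T's equation naturally yields -4: S ∈ {-2, -1}. In that subpopulation Q = -8, -16, mean -12.
Difference = -41.6 − (-12) = -29.6.

-29.6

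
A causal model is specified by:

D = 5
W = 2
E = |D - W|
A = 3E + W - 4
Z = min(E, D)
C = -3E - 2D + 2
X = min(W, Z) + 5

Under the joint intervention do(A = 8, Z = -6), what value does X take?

-1

Under do(A = 8, Z = -6), each intervened variable's structural equation is replaced by its fixed value.
X = min(W, Z) + 5  [with W=2, Z=-6]  = -1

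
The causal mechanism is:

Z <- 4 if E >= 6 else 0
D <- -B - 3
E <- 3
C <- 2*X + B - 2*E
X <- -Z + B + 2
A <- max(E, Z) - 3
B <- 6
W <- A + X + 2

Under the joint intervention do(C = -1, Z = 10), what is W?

Setting C = -1, Z = 10 by intervention discards those variables' equations.
X = -Z + B + 2  [with Z=10, B=6]  = -2
A = max(E, Z) - 3  [with E=3, Z=10]  = 7
W = A + X + 2  [with A=7, X=-2]  = 7

7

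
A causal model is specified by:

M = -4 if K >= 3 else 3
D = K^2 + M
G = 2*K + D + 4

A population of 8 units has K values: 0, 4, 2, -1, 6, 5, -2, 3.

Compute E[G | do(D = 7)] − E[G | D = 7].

4.25

do(D=7) breaks D's dependence on K. With D=7 fixed, G across the units is 11, 19, 15, 9, 23, 21, 7, 17, mean 15.25.
Observing D=7 restricts to units where D's equation naturally yields 7: K ∈ {2, -2}. In that subpopulation G = 15, 7, mean 11.
Difference = 15.25 − 11 = 4.25.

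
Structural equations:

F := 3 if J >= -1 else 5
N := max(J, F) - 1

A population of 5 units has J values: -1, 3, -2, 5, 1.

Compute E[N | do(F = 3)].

Under do(F=3), F's equation is replaced by F=3 for every unit. Per-unit N: 2, 2, 2, 4, 2. Mean = 2.4.

2.4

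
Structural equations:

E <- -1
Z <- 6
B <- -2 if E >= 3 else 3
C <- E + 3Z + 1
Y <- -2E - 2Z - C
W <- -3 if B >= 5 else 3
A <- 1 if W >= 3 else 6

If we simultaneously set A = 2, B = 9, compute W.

-3

Setting A = 2, B = 9 by intervention discards those variables' equations.
W = -3 if B >= 5 else 3  [with B=9]  = -3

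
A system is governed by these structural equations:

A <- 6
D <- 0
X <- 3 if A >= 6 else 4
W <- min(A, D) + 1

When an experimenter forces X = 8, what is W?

1

The intervention breaks the incoming arrows to X: X <- 3 if A >= 6 else 4 no longer applies, and X = 8.
W is not downstream of the intervention, so its value is determined by the original equations.
W = min(A, D) + 1  [with A=6, D=0]  = 1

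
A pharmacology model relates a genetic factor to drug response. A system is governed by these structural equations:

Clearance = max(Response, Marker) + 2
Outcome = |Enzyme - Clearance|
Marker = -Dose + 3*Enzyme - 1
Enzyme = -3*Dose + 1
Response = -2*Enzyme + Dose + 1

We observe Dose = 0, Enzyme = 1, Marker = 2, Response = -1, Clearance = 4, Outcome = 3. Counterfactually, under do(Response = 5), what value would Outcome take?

Under do(Response=5), the mechanism Response = -2*Enzyme + Dose + 1 is discarded; Response is fixed at 5.
Enzyme = -3*Dose + 1  [with Dose=0]  = 1
Marker = -Dose + 3*Enzyme - 1  [with Dose=0, Enzyme=1]  = 2
Clearance = max(Response, Marker) + 2  [with Response=5, Marker=2]  = 7
Outcome = |Enzyme - Clearance|  [with Enzyme=1, Clearance=7]  = 6

6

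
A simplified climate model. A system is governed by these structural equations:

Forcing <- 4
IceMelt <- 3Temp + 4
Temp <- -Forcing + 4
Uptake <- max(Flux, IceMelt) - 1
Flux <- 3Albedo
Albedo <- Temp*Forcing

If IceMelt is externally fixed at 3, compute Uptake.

The intervention breaks the incoming arrows to IceMelt: IceMelt <- 3Temp + 4 no longer applies, and IceMelt = 3.
Temp = -Forcing + 4  [with Forcing=4]  = 0
Albedo = Temp*Forcing  [with Temp=0, Forcing=4]  = 0
Flux = 3Albedo  [with Albedo=0]  = 0
Uptake = max(Flux, IceMelt) - 1  [with Flux=0, IceMelt=3]  = 2

2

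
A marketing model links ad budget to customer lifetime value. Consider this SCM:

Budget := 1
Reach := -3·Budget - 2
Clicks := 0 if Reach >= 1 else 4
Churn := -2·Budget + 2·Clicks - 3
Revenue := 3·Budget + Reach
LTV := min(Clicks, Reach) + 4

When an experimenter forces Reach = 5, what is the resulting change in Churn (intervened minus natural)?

-8

Under do(Reach=5), the mechanism Reach := -3·Budget - 2 is discarded; Reach is fixed at 5.
Clicks = 0 if Reach >= 1 else 4  [with Reach=5]  = 0
Churn = -2·Budget + 2·Clicks - 3  [with Budget=1, Clicks=0]  = -5
Without intervention: Reach = -3·Budget - 2  [with Budget=1]  = -5; Clicks = 0 if Reach >= 1 else 4  [with Reach=-5]  = 4; Churn = -2·Budget + 2·Clicks - 3  [with Budget=1, Clicks=4]  = 3.
Change = -5 − 3 = -8.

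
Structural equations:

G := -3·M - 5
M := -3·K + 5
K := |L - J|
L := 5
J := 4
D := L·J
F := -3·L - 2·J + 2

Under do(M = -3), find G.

The intervention breaks the incoming arrows to M: M := -3·K + 5 no longer applies, and M = -3.
G = -3·M - 5  [with M=-3]  = 4

4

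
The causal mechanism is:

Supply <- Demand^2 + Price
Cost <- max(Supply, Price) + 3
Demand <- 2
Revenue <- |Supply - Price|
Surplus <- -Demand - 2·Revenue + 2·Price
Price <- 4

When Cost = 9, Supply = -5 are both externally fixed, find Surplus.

The joint intervention fixes Cost = 9, Supply = -5, removing each variable's own equation.
Revenue = |Supply - Price|  [with Supply=-5, Price=4]  = 9
Surplus = -Demand - 2·Revenue + 2·Price  [with Demand=2, Revenue=9, Price=4]  = -12

-12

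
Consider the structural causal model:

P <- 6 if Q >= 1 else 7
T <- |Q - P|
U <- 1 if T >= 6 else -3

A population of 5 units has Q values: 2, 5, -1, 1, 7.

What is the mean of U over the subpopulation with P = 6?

Conditioning on P=6 selects the 4 unit(s) with Q ∈ {2, 5, 1, 7}. Their U values: -3, -3, -3, -3. Mean = -3.

-3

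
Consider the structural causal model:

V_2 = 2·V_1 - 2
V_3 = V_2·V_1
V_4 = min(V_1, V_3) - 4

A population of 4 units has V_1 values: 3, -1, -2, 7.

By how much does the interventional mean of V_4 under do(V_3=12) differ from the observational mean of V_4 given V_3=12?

Under do(V_3=12), V_3's equation is replaced by V_3=12 for every unit. Per-unit V_4: -1, -5, -6, 3. Mean = -2.25.
Conditioning on V_3=12 selects the 2 unit(s) with V_1 ∈ {3, -2}. Their V_4 values: -1, -6. Mean = -3.5.
Difference = -2.25 − (-3.5) = 1.25.

1.25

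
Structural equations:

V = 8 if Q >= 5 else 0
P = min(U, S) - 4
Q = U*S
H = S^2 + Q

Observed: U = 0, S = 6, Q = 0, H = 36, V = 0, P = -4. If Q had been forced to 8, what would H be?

The intervention breaks the incoming arrows to Q: Q = U*S no longer applies, and Q = 8.
H = S^2 + Q  [with S=6, Q=8]  = 44

44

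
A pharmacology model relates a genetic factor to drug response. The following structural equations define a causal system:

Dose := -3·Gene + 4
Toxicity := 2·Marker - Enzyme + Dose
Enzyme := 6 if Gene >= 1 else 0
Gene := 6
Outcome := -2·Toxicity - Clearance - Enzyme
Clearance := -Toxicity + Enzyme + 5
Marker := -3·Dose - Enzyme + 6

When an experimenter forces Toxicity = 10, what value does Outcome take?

Under do(Toxicity=10), the mechanism Toxicity := 2·Marker - Enzyme + Dose is discarded; Toxicity is fixed at 10.
Enzyme = 6 if Gene >= 1 else 0  [with Gene=6]  = 6
Clearance = -Toxicity + Enzyme + 5  [with Toxicity=10, Enzyme=6]  = 1
Outcome = -2·Toxicity - Clearance - Enzyme  [with Toxicity=10, Clearance=1, Enzyme=6]  = -27

-27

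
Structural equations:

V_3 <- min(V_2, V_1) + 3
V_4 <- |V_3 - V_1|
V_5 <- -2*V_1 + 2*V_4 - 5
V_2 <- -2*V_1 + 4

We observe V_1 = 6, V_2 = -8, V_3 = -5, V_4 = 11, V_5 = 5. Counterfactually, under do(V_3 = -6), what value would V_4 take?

12

The intervention breaks the incoming arrows to V_3: V_3 <- min(V_2, V_1) + 3 no longer applies, and V_3 = -6.
V_4 = |V_3 - V_1|  [with V_3=-6, V_1=6]  = 12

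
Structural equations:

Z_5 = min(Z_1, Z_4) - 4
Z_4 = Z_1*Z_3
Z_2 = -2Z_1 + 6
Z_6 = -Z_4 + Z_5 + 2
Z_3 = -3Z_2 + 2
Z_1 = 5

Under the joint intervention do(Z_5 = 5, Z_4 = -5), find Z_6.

Setting Z_5 = 5, Z_4 = -5 by intervention discards those variables' equations.
Z_6 = -Z_4 + Z_5 + 2  [with Z_4=-5, Z_5=5]  = 12

12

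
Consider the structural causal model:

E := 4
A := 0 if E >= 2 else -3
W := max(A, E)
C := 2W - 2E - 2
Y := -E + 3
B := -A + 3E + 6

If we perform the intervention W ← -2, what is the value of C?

-14

The intervention breaks the incoming arrows to W: W := max(A, E) no longer applies, and W = -2.
C = 2W - 2E - 2  [with W=-2, E=4]  = -14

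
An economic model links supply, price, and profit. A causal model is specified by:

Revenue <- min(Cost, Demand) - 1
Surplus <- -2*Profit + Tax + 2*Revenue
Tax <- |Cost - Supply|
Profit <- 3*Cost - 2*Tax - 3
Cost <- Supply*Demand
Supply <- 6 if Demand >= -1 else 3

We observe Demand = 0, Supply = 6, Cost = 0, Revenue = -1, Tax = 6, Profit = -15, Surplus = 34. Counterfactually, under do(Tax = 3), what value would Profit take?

-9

The intervention breaks the incoming arrows to Tax: Tax <- |Cost - Supply| no longer applies, and Tax = 3.
Supply = 6 if Demand >= -1 else 3  [with Demand=0]  = 6
Cost = Supply*Demand  [with Supply=6, Demand=0]  = 0
Profit = 3*Cost - 2*Tax - 3  [with Cost=0, Tax=3]  = -9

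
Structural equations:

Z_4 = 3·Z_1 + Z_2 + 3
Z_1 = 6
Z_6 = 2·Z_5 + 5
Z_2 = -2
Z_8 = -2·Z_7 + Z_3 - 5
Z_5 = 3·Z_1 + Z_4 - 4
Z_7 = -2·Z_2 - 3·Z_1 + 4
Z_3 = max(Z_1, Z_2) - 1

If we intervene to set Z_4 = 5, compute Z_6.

Under do(Z_4=5), the mechanism Z_4 = 3·Z_1 + Z_2 + 3 is discarded; Z_4 is fixed at 5.
Z_5 = 3·Z_1 + Z_4 - 4  [with Z_1=6, Z_4=5]  = 19
Z_6 = 2·Z_5 + 5  [with Z_5=19]  = 43

43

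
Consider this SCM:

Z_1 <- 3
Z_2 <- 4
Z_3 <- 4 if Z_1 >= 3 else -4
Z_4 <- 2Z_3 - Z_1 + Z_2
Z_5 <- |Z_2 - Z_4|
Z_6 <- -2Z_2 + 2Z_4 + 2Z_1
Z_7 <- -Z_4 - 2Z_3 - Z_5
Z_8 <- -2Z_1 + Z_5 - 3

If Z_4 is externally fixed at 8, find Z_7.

The intervention breaks the incoming arrows to Z_4: Z_4 <- 2Z_3 - Z_1 + Z_2 no longer applies, and Z_4 = 8.
Z_3 = 4 if Z_1 >= 3 else -4  [with Z_1=3]  = 4
Z_5 = |Z_2 - Z_4|  [with Z_2=4, Z_4=8]  = 4
Z_7 = -Z_4 - 2Z_3 - Z_5  [with Z_4=8, Z_3=4, Z_5=4]  = -20

-20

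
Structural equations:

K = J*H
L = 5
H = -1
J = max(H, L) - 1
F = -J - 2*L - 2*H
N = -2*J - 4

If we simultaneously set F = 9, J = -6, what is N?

The joint intervention fixes F = 9, J = -6, removing each variable's own equation.
N = -2*J - 4  [with J=-6]  = 8

8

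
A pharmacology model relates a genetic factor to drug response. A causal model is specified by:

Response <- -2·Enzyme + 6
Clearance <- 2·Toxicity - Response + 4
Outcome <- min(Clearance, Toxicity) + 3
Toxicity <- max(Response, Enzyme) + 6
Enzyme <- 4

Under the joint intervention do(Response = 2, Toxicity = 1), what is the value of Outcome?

Under do(Response = 2, Toxicity = 1), each intervened variable's structural equation is replaced by its fixed value.
Clearance = 2·Toxicity - Response + 4  [with Toxicity=1, Response=2]  = 4
Outcome = min(Clearance, Toxicity) + 3  [with Clearance=4, Toxicity=1]  = 4

4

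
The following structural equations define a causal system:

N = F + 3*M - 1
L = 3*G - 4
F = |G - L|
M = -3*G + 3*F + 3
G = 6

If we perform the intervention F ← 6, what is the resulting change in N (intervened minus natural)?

-20

do(F=6) replaces the equation F = |G - L| with the constant F = 6.
M = -3*G + 3*F + 3  [with G=6, F=6]  = 3
N = F + 3*M - 1  [with F=6, M=3]  = 14
Without intervention: L = 3*G - 4  [with G=6]  = 14; F = |G - L|  [with G=6, L=14]  = 8; M = -3*G + 3*F + 3  [with G=6, F=8]  = 9; N = F + 3*M - 1  [with F=8, M=9]  = 34.
Change = 14 − 34 = -20.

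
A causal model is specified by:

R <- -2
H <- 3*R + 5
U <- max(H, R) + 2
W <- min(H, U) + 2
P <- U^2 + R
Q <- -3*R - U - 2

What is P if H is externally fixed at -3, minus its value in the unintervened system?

-1

do(H=-3) replaces the equation H <- 3*R + 5 with the constant H = -3.
U = max(H, R) + 2  [with H=-3, R=-2]  = 0
P = U^2 + R  [with U=0, R=-2]  = -2
Without intervention: H = 3*R + 5  [with R=-2]  = -1; U = max(H, R) + 2  [with H=-1, R=-2]  = 1; P = U^2 + R  [with U=1, R=-2]  = -1.
Change = -2 − (-1) = -1.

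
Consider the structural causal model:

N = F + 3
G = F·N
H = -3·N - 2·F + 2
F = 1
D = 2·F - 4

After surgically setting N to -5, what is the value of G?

The intervention breaks the incoming arrows to N: N = F + 3 no longer applies, and N = -5.
G = F·N  [with F=1, N=-5]  = -5

-5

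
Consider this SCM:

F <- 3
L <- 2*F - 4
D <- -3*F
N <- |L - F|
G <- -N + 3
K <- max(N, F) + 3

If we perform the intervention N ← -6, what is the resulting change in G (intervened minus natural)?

7

Intervening sets N = -6 and removes its equation (N <- |L - F|).
G = -N + 3  [with N=-6]  = 9
Without intervention: L = 2*F - 4  [with F=3]  = 2; N = |L - F|  [with L=2, F=3]  = 1; G = -N + 3  [with N=1]  = 2.
Change = 9 − 2 = 7.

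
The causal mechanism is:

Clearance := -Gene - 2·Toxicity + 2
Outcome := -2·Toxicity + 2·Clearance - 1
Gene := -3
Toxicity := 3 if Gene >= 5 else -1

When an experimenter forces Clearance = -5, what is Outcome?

The intervention breaks the incoming arrows to Clearance: Clearance := -Gene - 2·Toxicity + 2 no longer applies, and Clearance = -5.
Toxicity = 3 if Gene >= 5 else -1  [with Gene=-3]  = -1
Outcome = -2·Toxicity + 2·Clearance - 1  [with Toxicity=-1, Clearance=-5]  = -9

-9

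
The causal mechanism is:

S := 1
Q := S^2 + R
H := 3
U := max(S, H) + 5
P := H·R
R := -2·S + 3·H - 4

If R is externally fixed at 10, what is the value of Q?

11

do(R=10) replaces the equation R := -2·S + 3·H - 4 with the constant R = 10.
Q = S^2 + R  [with S=1, R=10]  = 11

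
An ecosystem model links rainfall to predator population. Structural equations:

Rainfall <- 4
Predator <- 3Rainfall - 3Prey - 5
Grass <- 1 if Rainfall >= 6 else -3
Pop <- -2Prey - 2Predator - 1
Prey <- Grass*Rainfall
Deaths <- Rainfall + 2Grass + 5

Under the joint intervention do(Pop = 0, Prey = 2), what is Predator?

Under do(Pop = 0, Prey = 2), each intervened variable's structural equation is replaced by its fixed value.
Predator = 3Rainfall - 3Prey - 5  [with Rainfall=4, Prey=2]  = 1

1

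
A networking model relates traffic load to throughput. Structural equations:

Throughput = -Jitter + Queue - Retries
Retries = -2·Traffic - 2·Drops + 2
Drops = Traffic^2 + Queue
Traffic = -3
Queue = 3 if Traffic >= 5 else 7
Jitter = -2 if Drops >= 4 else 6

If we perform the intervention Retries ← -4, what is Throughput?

Under do(Retries=-4), the mechanism Retries = -2·Traffic - 2·Drops + 2 is discarded; Retries is fixed at -4.
Queue = 3 if Traffic >= 5 else 7  [with Traffic=-3]  = 7
Drops = Traffic^2 + Queue  [with Traffic=-3, Queue=7]  = 16
Jitter = -2 if Drops >= 4 else 6  [with Drops=16]  = -2
Throughput = -Jitter + Queue - Retries  [with Jitter=-2, Queue=7, Retries=-4]  = 13

13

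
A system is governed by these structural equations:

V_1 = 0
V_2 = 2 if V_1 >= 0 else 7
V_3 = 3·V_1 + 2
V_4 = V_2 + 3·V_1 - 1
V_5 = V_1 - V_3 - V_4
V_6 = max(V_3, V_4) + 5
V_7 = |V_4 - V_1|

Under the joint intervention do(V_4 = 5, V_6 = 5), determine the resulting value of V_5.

-7

Setting V_4 = 5, V_6 = 5 by intervention discards those variables' equations.
V_3 = 3·V_1 + 2  [with V_1=0]  = 2
V_5 = V_1 - V_3 - V_4  [with V_1=0, V_3=2, V_4=5]  = -7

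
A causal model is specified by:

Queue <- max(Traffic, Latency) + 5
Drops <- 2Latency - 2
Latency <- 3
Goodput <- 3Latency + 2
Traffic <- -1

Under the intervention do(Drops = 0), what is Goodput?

11

Intervening sets Drops = 0 and removes its equation (Drops <- 2Latency - 2).
No directed path runs from Drops to Goodput, so Goodput keeps its natural value.
Goodput = 3Latency + 2  [with Latency=3]  = 11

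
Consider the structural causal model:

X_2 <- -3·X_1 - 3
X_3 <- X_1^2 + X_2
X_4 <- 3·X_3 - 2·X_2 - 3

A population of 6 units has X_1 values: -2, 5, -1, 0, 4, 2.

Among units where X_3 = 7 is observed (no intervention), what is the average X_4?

E[X_4|X_3=7] averages over only the 2 units with X_3=7 (X_1 = -2, 5): X_4 = 12, 54, mean 33.

33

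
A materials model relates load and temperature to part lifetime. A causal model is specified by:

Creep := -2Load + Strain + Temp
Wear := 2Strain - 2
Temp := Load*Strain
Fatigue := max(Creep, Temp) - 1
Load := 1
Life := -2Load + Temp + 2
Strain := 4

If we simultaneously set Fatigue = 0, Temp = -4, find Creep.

Under do(Fatigue = 0, Temp = -4), each intervened variable's structural equation is replaced by its fixed value.
Creep = -2Load + Strain + Temp  [with Load=1, Strain=4, Temp=-4]  = -2

-2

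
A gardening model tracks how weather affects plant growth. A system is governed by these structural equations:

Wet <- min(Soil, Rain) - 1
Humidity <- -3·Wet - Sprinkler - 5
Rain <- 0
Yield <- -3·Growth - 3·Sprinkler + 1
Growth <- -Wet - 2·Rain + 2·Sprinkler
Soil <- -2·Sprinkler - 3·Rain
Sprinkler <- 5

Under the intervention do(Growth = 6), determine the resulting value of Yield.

Under do(Growth=6), the mechanism Growth <- -Wet - 2·Rain + 2·Sprinkler is discarded; Growth is fixed at 6.
Yield = -3·Growth - 3·Sprinkler + 1  [with Growth=6, Sprinkler=5]  = -32

-32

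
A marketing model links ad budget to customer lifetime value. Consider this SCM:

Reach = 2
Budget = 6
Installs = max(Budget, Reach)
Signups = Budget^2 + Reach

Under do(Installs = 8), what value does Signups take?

38

The intervention breaks the incoming arrows to Installs: Installs = max(Budget, Reach) no longer applies, and Installs = 8.
Signups is not downstream of the intervention, so its value is determined by the original equations.
Signups = Budget^2 + Reach  [with Budget=6, Reach=2]  = 38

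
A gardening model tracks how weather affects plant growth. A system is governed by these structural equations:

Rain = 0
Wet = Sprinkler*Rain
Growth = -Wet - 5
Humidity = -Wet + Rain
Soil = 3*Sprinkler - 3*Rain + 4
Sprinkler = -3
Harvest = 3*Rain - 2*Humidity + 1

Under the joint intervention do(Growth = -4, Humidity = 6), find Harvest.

-11

Under do(Growth = -4, Humidity = 6), each intervened variable's structural equation is replaced by its fixed value.
Harvest = 3*Rain - 2*Humidity + 1  [with Rain=0, Humidity=6]  = -11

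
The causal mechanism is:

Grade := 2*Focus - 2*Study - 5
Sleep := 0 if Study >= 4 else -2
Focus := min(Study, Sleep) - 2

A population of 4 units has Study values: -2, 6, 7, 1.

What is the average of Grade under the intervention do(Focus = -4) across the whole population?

The intervention sets Focus=-4 in all 4 units regardless of Study. Recomputing Grade per unit gives -9, -25, -27, -15; average -19.

-19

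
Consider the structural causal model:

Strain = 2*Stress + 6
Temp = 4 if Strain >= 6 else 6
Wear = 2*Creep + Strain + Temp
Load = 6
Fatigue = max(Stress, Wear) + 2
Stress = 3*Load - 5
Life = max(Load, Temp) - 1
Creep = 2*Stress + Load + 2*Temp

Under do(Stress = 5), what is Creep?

do(Stress=5) replaces the equation Stress = 3*Load - 5 with the constant Stress = 5.
Strain = 2*Stress + 6  [with Stress=5]  = 16
Temp = 4 if Strain >= 6 else 6  [with Strain=16]  = 4
Creep = 2*Stress + Load + 2*Temp  [with Stress=5, Load=6, Temp=4]  = 24

24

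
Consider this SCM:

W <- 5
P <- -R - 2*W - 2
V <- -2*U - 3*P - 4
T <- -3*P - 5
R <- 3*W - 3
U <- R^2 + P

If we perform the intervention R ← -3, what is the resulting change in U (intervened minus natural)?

do(R=-3) replaces the equation R <- 3*W - 3 with the constant R = -3.
P = -R - 2*W - 2  [with R=-3, W=5]  = -9
U = R^2 + P  [with R=-3, P=-9]  = 0
Without intervention: R = 3*W - 3  [with W=5]  = 12; P = -R - 2*W - 2  [with R=12, W=5]  = -24; U = R^2 + P  [with R=12, P=-24]  = 120.
Change = 0 − 120 = -120.

-120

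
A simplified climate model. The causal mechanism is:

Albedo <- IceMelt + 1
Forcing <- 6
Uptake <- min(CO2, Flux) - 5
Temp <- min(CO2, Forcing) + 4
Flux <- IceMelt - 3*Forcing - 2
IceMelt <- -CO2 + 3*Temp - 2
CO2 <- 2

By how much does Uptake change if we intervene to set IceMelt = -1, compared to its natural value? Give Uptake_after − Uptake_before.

-15

The intervention breaks the incoming arrows to IceMelt: IceMelt <- -CO2 + 3*Temp - 2 no longer applies, and IceMelt = -1.
Flux = IceMelt - 3*Forcing - 2  [with IceMelt=-1, Forcing=6]  = -21
Uptake = min(CO2, Flux) - 5  [with CO2=2, Flux=-21]  = -26
Without intervention: Temp = min(CO2, Forcing) + 4  [with CO2=2, Forcing=6]  = 6; IceMelt = -CO2 + 3*Temp - 2  [with CO2=2, Temp=6]  = 14; Flux = IceMelt - 3*Forcing - 2  [with IceMelt=14, Forcing=6]  = -6; Uptake = min(CO2, Flux) - 5  [with CO2=2, Flux=-6]  = -11.
Change = -26 − (-11) = -15.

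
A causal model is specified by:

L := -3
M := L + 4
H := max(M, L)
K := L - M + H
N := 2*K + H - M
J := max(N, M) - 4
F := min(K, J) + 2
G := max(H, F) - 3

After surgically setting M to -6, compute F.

1

Under do(M=-6), the mechanism M := L + 4 is discarded; M is fixed at -6.
H = max(M, L)  [with M=-6, L=-3]  = -3
K = L - M + H  [with L=-3, M=-6, H=-3]  = 0
N = 2*K + H - M  [with K=0, H=-3, M=-6]  = 3
J = max(N, M) - 4  [with N=3, M=-6]  = -1
F = min(K, J) + 2  [with K=0, J=-1]  = 1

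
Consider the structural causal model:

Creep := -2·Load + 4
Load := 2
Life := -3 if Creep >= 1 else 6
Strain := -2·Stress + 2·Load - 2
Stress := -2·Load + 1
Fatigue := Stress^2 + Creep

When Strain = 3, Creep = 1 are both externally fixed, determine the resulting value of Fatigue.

Setting Strain = 3, Creep = 1 by intervention discards those variables' equations.
Stress = -2·Load + 1  [with Load=2]  = -3
Fatigue = Stress^2 + Creep  [with Stress=-3, Creep=1]  = 10

10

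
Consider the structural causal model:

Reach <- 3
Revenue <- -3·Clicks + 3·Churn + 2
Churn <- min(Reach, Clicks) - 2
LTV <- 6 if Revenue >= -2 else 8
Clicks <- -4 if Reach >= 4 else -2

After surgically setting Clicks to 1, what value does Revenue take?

Under do(Clicks=1), the mechanism Clicks <- -4 if Reach >= 4 else -2 is discarded; Clicks is fixed at 1.
Churn = min(Reach, Clicks) - 2  [with Reach=3, Clicks=1]  = -1
Revenue = -3·Clicks + 3·Churn + 2  [with Clicks=1, Churn=-1]  = -4

-4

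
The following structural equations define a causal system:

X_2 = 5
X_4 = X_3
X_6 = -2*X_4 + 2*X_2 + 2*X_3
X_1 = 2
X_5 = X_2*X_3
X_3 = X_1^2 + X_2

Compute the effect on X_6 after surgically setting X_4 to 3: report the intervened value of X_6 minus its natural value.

Under do(X_4=3), the mechanism X_4 = X_3 is discarded; X_4 is fixed at 3.
X_3 = X_1^2 + X_2  [with X_1=2, X_2=5]  = 9
X_6 = -2*X_4 + 2*X_2 + 2*X_3  [with X_4=3, X_2=5, X_3=9]  = 22
Without intervention: X_3 = X_1^2 + X_2  [with X_1=2, X_2=5]  = 9; X_4 = X_3  [with X_3=9]  = 9; X_6 = -2*X_4 + 2*X_2 + 2*X_3  [with X_4=9, X_2=5, X_3=9]  = 10.
Change = 22 − 10 = 12.

12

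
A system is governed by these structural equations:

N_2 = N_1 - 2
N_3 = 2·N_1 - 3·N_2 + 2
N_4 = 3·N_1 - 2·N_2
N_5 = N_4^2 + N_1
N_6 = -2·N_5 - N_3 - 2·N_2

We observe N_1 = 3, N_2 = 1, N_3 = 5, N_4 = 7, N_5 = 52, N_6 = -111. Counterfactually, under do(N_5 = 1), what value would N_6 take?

-9

The intervention breaks the incoming arrows to N_5: N_5 = N_4^2 + N_1 no longer applies, and N_5 = 1.
N_2 = N_1 - 2  [with N_1=3]  = 1
N_3 = 2·N_1 - 3·N_2 + 2  [with N_1=3, N_2=1]  = 5
N_6 = -2·N_5 - N_3 - 2·N_2  [with N_5=1, N_3=5, N_2=1]  = -9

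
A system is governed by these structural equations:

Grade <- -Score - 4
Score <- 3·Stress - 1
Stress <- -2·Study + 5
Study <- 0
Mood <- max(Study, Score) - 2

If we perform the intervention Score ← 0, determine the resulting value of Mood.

-2

The intervention breaks the incoming arrows to Score: Score <- 3·Stress - 1 no longer applies, and Score = 0.
Mood = max(Study, Score) - 2  [with Study=0, Score=0]  = -2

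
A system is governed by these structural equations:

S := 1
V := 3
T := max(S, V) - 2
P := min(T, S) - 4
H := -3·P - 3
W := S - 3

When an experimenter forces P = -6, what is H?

The intervention breaks the incoming arrows to P: P := min(T, S) - 4 no longer applies, and P = -6.
H = -3·P - 3  [with P=-6]  = 15

15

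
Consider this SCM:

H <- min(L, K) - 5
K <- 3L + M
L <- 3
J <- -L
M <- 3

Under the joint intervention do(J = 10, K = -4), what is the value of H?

-9

Setting J = 10, K = -4 by intervention discards those variables' equations.
H = min(L, K) - 5  [with L=3, K=-4]  = -9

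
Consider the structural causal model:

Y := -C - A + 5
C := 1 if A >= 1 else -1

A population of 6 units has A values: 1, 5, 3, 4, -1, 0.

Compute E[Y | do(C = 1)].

Under do(C=1), C's equation is replaced by C=1 for every unit. Per-unit Y: 3, -1, 1, 0, 5, 4. Mean = 2.

2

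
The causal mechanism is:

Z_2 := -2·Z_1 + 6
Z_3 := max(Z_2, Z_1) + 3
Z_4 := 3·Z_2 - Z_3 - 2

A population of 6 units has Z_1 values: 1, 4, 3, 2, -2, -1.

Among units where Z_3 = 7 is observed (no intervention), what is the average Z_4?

Conditioning on Z_3=7 selects the 2 unit(s) with Z_1 ∈ {1, 4}. Their Z_4 values: 3, -15. Mean = -6.

-6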